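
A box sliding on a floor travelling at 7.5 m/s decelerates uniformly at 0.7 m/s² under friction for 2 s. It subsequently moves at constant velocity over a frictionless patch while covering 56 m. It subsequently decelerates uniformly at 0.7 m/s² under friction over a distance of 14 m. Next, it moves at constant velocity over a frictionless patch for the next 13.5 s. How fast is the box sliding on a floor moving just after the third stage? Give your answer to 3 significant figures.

Phase 1 (decelerating): v₀ = 7.50 m/s, a = -0.7 m/s².
v = v₀ + at = 7.50 + (-0.7)(2) = 6.10 m/s
Δx = v₀t + ½at² = 7.50·2 + 0.5·-0.7·2² = 13.6 m

Phase 2 (constant speed): v₀ = 6.10 m/s, a = 0 m/s².
Constant speed: t = d/v = 56/6.10 = 9.18 s

Phase 3 (decelerating): v₀ = 6.10 m/s, a = -0.7 m/s².
v² = v₀² + 2aΔx = 6.10² + 2·-0.7·14 = 17.6 → v = 4.20 m/s
t = (v − v₀)/a = (4.20 − 6.10)/-0.7 = 2.72 s
Speed at end of phase 3 = 4.20 m/s

4.20 m/s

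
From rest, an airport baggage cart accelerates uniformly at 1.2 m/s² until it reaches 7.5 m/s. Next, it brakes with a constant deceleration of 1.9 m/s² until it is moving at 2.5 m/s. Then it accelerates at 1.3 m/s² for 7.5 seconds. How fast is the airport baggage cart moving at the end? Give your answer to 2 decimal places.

12.25 m/s

Phase 1 (accelerating): v₀ = 0 m/s, a = 1.2 m/s².
v = v₀ + at → t = (7.5 − 0) / 1.2 = 6.25 s
v² = v₀² + 2aΔx → Δx = (7.5² − 0²)/(2·1.2) = 23.4 m

Phase 2 (decelerating): v₀ = 7.50 m/s, a = -1.9 m/s².
v = v₀ + at → t = (2.5 − 7.50) / -1.9 = 2.63 s
v² = v₀² + 2aΔx → Δx = (2.5² − 7.50²)/(2·-1.9) = 13.2 m

Phase 3 (accelerating): v₀ = 2.50 m/s, a = 1.3 m/s².
v = v₀ + at = 2.50 + (1.3)(7.5) = 12.2 m/s
Δx = v₀t + ½at² = 2.50·7.5 + 0.5·1.3·7.5² = 55.3 m
Final speed = 12.2 m/s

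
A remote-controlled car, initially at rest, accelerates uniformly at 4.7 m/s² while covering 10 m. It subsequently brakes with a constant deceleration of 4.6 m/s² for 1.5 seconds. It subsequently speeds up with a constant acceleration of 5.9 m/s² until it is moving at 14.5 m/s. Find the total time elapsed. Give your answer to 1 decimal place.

Phase 1 (accelerating): v₀ = 0 m/s, a = 4.7 m/s².
v² = v₀² + 2aΔx = 0² + 2·4.7·10 = 94.0 → v = 9.70 m/s
t = (v − v₀)/a = (9.70 − 0)/4.7 = 2.06 s

Phase 2 (decelerating): v₀ = 9.70 m/s, a = -4.6 m/s².
v = v₀ + at = 9.70 + (-4.6)(1.5) = 2.80 m/s
Δx = v₀t + ½at² = 9.70·1.5 + 0.5·-4.6·1.5² = 9.37 m

Phase 3 (accelerating): v₀ = 2.80 m/s, a = 5.9 m/s².
v = v₀ + at → t = (14.5 − 2.80) / 5.9 = 1.98 s
v² = v₀² + 2aΔx → Δx = (14.5² − 2.80²)/(2·5.9) = 17.2 m
Total time = 2.06 + 1.50 + 1.98 = 5.55 s

5.5 s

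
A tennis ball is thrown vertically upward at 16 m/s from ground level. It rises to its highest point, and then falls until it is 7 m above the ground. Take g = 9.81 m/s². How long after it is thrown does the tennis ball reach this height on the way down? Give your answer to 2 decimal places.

Phase 1 (rising): v₀ = 16.0 m/s, a = -9.81 m/s².
v = v₀ + at → t = (0 − 16.0) / -9.81 = 1.63 s
v² = v₀² + 2aΔx → Δx = (0² − 16.0²)/(2·-9.81) = 13.0 m

Phase 2 (falling): v₀ = 0 m/s, a = -9.81 m/s².
Falls 6.05 m from rest: t = √(2·6.05/9.81) = 1.11 s; v = g·t = 10.9 m/s.
Total time = 1.63 + 1.11 = 2.74 s

2.74 s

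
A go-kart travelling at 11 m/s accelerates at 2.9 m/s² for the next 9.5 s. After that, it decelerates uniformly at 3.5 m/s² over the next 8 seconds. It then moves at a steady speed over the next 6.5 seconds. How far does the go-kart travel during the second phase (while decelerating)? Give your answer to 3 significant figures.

Phase 1 (accelerating): v₀ = 11.0 m/s, a = 2.9 m/s².
v = v₀ + at = 11.0 + (2.9)(9.5) = 38.5 m/s
Δx = v₀t + ½at² = 11.0·9.5 + 0.5·2.9·9.5² = 235 m

Phase 2 (decelerating): v₀ = 38.5 m/s, a = -3.5 m/s².
v = v₀ + at = 38.5 + (-3.5)(8) = 10.5 m/s
Δx = v₀t + ½at² = 38.5·8 + 0.5·-3.5·8² = 196 m
Distance in phase 2 = 196 m

196 m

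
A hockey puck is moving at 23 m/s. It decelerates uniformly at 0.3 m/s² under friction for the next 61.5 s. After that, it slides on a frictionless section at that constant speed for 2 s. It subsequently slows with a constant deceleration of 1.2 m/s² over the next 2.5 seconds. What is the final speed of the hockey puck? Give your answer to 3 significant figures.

Phase 1 (decelerating): v₀ = 23.0 m/s, a = -0.3 m/s².
v = v₀ + at = 23.0 + (-0.3)(61.5) = 4.55 m/s
Δx = v₀t + ½at² = 23.0·61.5 + 0.5·-0.3·61.5² = 847 m

Phase 2 (constant speed): v₀ = 4.55 m/s, a = 0 m/s².
v = v₀ + at = 4.55 + (0)(2) = 4.55 m/s
Δx = v₀t + ½at² = 4.55·2 + 0.5·0·2² = 9.10 m

Phase 3 (decelerating): v₀ = 4.55 m/s, a = -1.2 m/s².
v = v₀ + at = 4.55 + (-1.2)(2.5) = 1.55 m/s
Δx = v₀t + ½at² = 4.55·2.5 + 0.5·-1.2·2.5² = 7.63 m
Final speed = 1.55 m/s

1.55 m/s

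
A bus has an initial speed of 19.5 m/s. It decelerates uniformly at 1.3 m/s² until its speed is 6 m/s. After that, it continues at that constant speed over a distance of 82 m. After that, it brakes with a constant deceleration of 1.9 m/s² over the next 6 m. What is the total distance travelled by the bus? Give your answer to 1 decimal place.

220.4 m

Phase 1 (decelerating): v₀ = 19.5 m/s, a = -1.3 m/s².
v = v₀ + at → t = (6 − 19.5) / -1.3 = 10.4 s
v² = v₀² + 2aΔx → Δx = (6² − 19.5²)/(2·-1.3) = 132 m

Phase 2 (constant speed): v₀ = 6.00 m/s, a = 0 m/s².
Constant speed: t = d/v = 82/6.00 = 13.7 s

Phase 3 (decelerating): v₀ = 6.00 m/s, a = -1.9 m/s².
v² = v₀² + 2aΔx = 6.00² + 2·-1.9·6 = 13.2 → v = 3.63 m/s
t = (v − v₀)/a = (3.63 − 6.00)/-1.9 = 1.25 s
Total distance = 132 + 82.0 + 6.00 = 220 m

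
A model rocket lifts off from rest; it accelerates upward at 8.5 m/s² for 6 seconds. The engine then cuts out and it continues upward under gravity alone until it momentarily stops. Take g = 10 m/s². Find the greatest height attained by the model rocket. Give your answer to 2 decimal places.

283.05 m

Phase 1 (powered ascent): v₀ = 0 m/s, a = 8.5 m/s².
v = v₀ + at = 0 + (8.5)(6) = 51.0 m/s
Δx = v₀t + ½at² = 0·6 + 0.5·8.5·6² = 153 m

Phase 2 (coasting upward): v₀ = 51.0 m/s, a = -10 m/s².
v = v₀ + at → t = (0 − 51.0) / -10 = 5.10 s
v² = v₀² + 2aΔx → Δx = (0² − 51.0²)/(2·-10) = 130 m
Maximum height = 153 + 130 = 283 m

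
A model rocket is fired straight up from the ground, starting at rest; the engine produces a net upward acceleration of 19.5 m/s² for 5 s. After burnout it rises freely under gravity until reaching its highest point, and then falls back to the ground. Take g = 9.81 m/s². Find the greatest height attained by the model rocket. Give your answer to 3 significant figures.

Phase 1 (powered ascent): v₀ = 0 m/s, a = 19.5 m/s².
v = v₀ + at = 0 + (19.5)(5) = 97.5 m/s
Δx = v₀t + ½at² = 0·5 + 0.5·19.5·5² = 244 m

Phase 2 (coasting upward): v₀ = 97.5 m/s, a = -9.81 m/s².
v = v₀ + at → t = (0 − 97.5) / -9.81 = 9.94 s
v² = v₀² + 2aΔx → Δx = (0² − 97.5²)/(2·-9.81) = 485 m
Maximum height = 244 + 485 = 728 m

728 m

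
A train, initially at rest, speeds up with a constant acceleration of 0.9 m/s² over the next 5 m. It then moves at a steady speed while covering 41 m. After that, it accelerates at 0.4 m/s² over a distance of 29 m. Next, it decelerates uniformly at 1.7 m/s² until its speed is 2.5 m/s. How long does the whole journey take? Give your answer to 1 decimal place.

25.6 s

Phase 1 (accelerating): v₀ = 0 m/s, a = 0.9 m/s².
v² = v₀² + 2aΔx = 0² + 2·0.9·5 = 9.00 → v = 3.00 m/s
t = (v − v₀)/a = (3.00 − 0)/0.9 = 3.33 s

Phase 2 (constant speed): v₀ = 3.00 m/s, a = 0 m/s².
Constant speed: t = d/v = 41/3.00 = 13.7 s

Phase 3 (accelerating): v₀ = 3.00 m/s, a = 0.4 m/s².
v² = v₀² + 2aΔx = 3.00² + 2·0.4·29 = 32.2 → v = 5.67 m/s
t = (v − v₀)/a = (5.67 − 3.00)/0.4 = 6.69 s

Phase 4 (decelerating): v₀ = 5.67 m/s, a = -1.7 m/s².
v = v₀ + at → t = (2.5 − 5.67) / -1.7 = 1.87 s
v² = v₀² + 2aΔx → Δx = (2.5² − 5.67²)/(2·-1.7) = 7.63 m
Total time = 3.33 + 13.7 + 6.69 + 1.87 = 25.6 s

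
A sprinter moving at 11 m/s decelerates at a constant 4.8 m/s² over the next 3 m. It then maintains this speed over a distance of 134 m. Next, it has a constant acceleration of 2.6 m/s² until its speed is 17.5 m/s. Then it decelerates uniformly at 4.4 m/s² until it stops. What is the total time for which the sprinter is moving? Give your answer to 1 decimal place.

Phase 1 (decelerating): v₀ = 11.0 m/s, a = -4.8 m/s².
v² = v₀² + 2aΔx = 11.0² + 2·-4.8·3 = 92.2 → v = 9.60 m/s
t = (v − v₀)/a = (9.60 − 11.0)/-4.8 = 0.291 s

Phase 2 (constant speed): v₀ = 9.60 m/s, a = 0 m/s².
Constant speed: t = d/v = 134/9.60 = 14.0 s

Phase 3 (accelerating): v₀ = 9.60 m/s, a = 2.6 m/s².
v = v₀ + at → t = (17.5 − 9.60) / 2.6 = 3.04 s
v² = v₀² + 2aΔx → Δx = (17.5² − 9.60²)/(2·2.6) = 41.2 m

Phase 4 (decelerating): v₀ = 17.5 m/s, a = -4.4 m/s².
v = v₀ + at → t = (0 − 17.5) / -4.4 = 3.98 s
v² = v₀² + 2aΔx → Δx = (0² − 17.5²)/(2·-4.4) = 34.8 m
Total time = 0.291 + 14.0 + 3.04 + 3.98 = 21.3 s

21.3 s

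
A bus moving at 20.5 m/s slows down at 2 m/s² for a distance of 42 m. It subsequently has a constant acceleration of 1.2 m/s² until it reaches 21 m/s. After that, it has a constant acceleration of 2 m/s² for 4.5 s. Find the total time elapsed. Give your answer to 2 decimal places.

11.07 s

Phase 1 (decelerating): v₀ = 20.5 m/s, a = -2 m/s².
v² = v₀² + 2aΔx = 20.5² + 2·-2·42 = 252 → v = 15.9 m/s
t = (v − v₀)/a = (15.9 − 20.5)/-2 = 2.31 s

Phase 2 (accelerating): v₀ = 15.9 m/s, a = 1.2 m/s².
v = v₀ + at → t = (21 − 15.9) / 1.2 = 4.26 s
v² = v₀² + 2aΔx → Δx = (21² − 15.9²)/(2·1.2) = 78.6 m

Phase 3 (accelerating): v₀ = 21.0 m/s, a = 2 m/s².
v = v₀ + at = 21.0 + (2)(4.5) = 30.0 m/s
Δx = v₀t + ½at² = 21.0·4.5 + 0.5·2·4.5² = 115 m
Total time = 2.31 + 4.26 + 4.50 = 11.1 s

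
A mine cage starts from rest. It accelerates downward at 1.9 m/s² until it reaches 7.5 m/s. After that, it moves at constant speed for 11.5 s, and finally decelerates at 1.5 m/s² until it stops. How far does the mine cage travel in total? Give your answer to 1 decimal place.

119.8 m

Phase 1 (accelerating): v₀ = 0 m/s, a = 1.9 m/s².
v = v₀ + at → t = (7.5 − 0) / 1.9 = 3.95 s
v² = v₀² + 2aΔx → Δx = (7.5² − 0²)/(2·1.9) = 14.8 m

Phase 2 (constant speed): v₀ = 7.50 m/s, a = 0 m/s².
v = v₀ + at = 7.50 + (0)(11.5) = 7.50 m/s
Δx = v₀t + ½at² = 7.50·11.5 + 0.5·0·11.5² = 86.2 m

Phase 3 (decelerating): v₀ = 7.50 m/s, a = -1.5 m/s².
v = v₀ + at → t = (0 − 7.50) / -1.5 = 5.00 s
v² = v₀² + 2aΔx → Δx = (0² − 7.50²)/(2·-1.5) = 18.8 m
Total distance = 14.8 + 86.2 + 18.8 = 120 m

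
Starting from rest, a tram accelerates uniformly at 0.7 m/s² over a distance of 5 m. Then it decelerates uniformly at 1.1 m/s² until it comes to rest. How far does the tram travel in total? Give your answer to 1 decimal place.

Phase 1 (accelerating): v₀ = 0 m/s, a = 0.7 m/s².
v² = v₀² + 2aΔx = 0² + 2·0.7·5 = 7.00 → v = 2.65 m/s
t = (v − v₀)/a = (2.65 − 0)/0.7 = 3.78 s

Phase 2 (decelerating): v₀ = 2.65 m/s, a = -1.1 m/s².
v = v₀ + at → t = (0 − 2.65) / -1.1 = 2.41 s
v² = v₀² + 2aΔx → Δx = (0² − 2.65²)/(2·-1.1) = 3.18 m
Total distance = 5.00 + 3.18 = 8.18 m

8.2 m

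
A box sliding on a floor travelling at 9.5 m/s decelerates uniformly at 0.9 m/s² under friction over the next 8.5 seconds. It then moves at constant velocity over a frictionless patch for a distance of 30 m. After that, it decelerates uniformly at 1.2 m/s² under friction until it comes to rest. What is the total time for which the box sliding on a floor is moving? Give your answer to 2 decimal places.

26.26 s

Phase 1 (decelerating): v₀ = 9.50 m/s, a = -0.9 m/s².
v = v₀ + at = 9.50 + (-0.9)(8.5) = 1.85 m/s
Δx = v₀t + ½at² = 9.50·8.5 + 0.5·-0.9·8.5² = 48.2 m

Phase 2 (constant speed): v₀ = 1.85 m/s, a = 0 m/s².
Constant speed: t = d/v = 30/1.85 = 16.2 s

Phase 3 (decelerating): v₀ = 1.85 m/s, a = -1.2 m/s².
v = v₀ + at → t = (0 − 1.85) / -1.2 = 1.54 s
v² = v₀² + 2aΔx → Δx = (0² − 1.85²)/(2·-1.2) = 1.43 m
Total time = 8.50 + 16.2 + 1.54 = 26.3 s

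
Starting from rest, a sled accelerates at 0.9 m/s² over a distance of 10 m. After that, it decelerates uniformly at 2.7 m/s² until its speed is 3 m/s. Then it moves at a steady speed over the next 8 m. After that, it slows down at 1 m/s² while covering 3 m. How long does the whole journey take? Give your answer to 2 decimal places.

Phase 1 (accelerating): v₀ = 0 m/s, a = 0.9 m/s².
v² = v₀² + 2aΔx = 0² + 2·0.9·10 = 18.0 → v = 4.24 m/s
t = (v − v₀)/a = (4.24 − 0)/0.9 = 4.71 s

Phase 2 (decelerating): v₀ = 4.24 m/s, a = -2.7 m/s².
v = v₀ + at → t = (3 − 4.24) / -2.7 = 0.460 s
v² = v₀² + 2aΔx → Δx = (3² − 4.24²)/(2·-2.7) = 1.67 m

Phase 3 (constant speed): v₀ = 3.00 m/s, a = 0 m/s².
Constant speed: t = d/v = 8/3.00 = 2.67 s

Phase 4 (decelerating): v₀ = 3.00 m/s, a = -1 m/s².
v² = v₀² + 2aΔx = 3.00² + 2·-1·3 = 3.00 → v = 1.73 m/s
t = (v − v₀)/a = (1.73 − 3.00)/-1 = 1.27 s
Total time = 4.71 + 0.460 + 2.67 + 1.27 = 9.11 s

9.11 s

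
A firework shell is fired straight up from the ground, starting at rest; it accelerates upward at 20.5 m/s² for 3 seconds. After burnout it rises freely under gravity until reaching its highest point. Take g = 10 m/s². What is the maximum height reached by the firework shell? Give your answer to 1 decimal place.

281.4 m

Phase 1 (powered ascent): v₀ = 0 m/s, a = 20.5 m/s².
v = v₀ + at = 0 + (20.5)(3) = 61.5 m/s
Δx = v₀t + ½at² = 0·3 + 0.5·20.5·3² = 92.2 m

Phase 2 (coasting upward): v₀ = 61.5 m/s, a = -10 m/s².
v = v₀ + at → t = (0 − 61.5) / -10 = 6.15 s
v² = v₀² + 2aΔx → Δx = (0² − 61.5²)/(2·-10) = 189 m
Maximum height = 92.2 + 189 = 281 m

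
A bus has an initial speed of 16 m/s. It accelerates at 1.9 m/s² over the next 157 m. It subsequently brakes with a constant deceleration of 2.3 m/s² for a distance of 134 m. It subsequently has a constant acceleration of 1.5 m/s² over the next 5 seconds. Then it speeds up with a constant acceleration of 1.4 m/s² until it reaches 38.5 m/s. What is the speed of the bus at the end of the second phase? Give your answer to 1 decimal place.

15.4 m/s

Phase 1 (accelerating): v₀ = 16.0 m/s, a = 1.9 m/s².
v² = v₀² + 2aΔx = 16.0² + 2·1.9·157 = 853 → v = 29.2 m/s
t = (v − v₀)/a = (29.2 − 16.0)/1.9 = 6.95 s

Phase 2 (decelerating): v₀ = 29.2 m/s, a = -2.3 m/s².
v² = v₀² + 2aΔx = 29.2² + 2·-2.3·134 = 236 → v = 15.4 m/s
t = (v − v₀)/a = (15.4 − 29.2)/-2.3 = 6.01 s
Speed at end of phase 2 = 15.4 m/s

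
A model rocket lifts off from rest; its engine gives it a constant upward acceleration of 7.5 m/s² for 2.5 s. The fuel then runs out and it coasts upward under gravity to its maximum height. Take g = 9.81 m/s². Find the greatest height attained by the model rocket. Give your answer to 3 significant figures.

Phase 1 (powered ascent): v₀ = 0 m/s, a = 7.5 m/s².
v = v₀ + at = 0 + (7.5)(2.5) = 18.8 m/s
Δx = v₀t + ½at² = 0·2.5 + 0.5·7.5·2.5² = 23.4 m

Phase 2 (coasting upward): v₀ = 18.8 m/s, a = -9.81 m/s².
v = v₀ + at → t = (0 − 18.8) / -9.81 = 1.91 s
v² = v₀² + 2aΔx → Δx = (0² − 18.8²)/(2·-9.81) = 17.9 m
Maximum height = 23.4 + 17.9 = 41.4 m

41.4 m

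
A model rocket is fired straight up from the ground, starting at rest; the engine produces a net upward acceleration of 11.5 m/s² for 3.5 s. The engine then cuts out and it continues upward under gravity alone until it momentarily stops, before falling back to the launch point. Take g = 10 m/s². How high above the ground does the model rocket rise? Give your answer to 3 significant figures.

151 m

Phase 1 (powered ascent): v₀ = 0 m/s, a = 11.5 m/s².
v = v₀ + at = 0 + (11.5)(3.5) = 40.2 m/s
Δx = v₀t + ½at² = 0·3.5 + 0.5·11.5·3.5² = 70.4 m

Phase 2 (coasting upward): v₀ = 40.2 m/s, a = -10 m/s².
v = v₀ + at → t = (0 − 40.2) / -10 = 4.03 s
v² = v₀² + 2aΔx → Δx = (0² − 40.2²)/(2·-10) = 81.0 m
Maximum height = 70.4 + 81.0 = 151 m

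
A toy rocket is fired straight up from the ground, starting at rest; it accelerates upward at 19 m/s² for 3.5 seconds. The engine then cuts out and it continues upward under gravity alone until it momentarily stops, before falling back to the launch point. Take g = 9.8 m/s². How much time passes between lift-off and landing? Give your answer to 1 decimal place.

Phase 1 (powered ascent): v₀ = 0 m/s, a = 19 m/s².
v = v₀ + at = 0 + (19)(3.5) = 66.5 m/s
Δx = v₀t + ½at² = 0·3.5 + 0.5·19·3.5² = 116 m

Phase 2 (coasting upward): v₀ = 66.5 m/s, a = -9.8 m/s².
v = v₀ + at → t = (0 − 66.5) / -9.8 = 6.79 s
v² = v₀² + 2aΔx → Δx = (0² − 66.5²)/(2·-9.8) = 226 m

Phase 3 (free fall): v₀ = 0 m/s, a = -9.8 m/s².
Falls 342 m from rest: t = √(2·342/9.8) = 8.35 s; v = g·t = 81.9 m/s.
Total time = 3.50 + 6.79 + 8.35 = 18.6 s

18.6 s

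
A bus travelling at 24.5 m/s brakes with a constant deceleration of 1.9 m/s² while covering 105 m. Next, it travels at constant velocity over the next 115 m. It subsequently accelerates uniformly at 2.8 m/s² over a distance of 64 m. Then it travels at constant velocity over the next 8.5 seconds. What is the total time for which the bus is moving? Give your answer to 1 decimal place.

Phase 1 (decelerating): v₀ = 24.5 m/s, a = -1.9 m/s².
v² = v₀² + 2aΔx = 24.5² + 2·-1.9·105 = 201 → v = 14.2 m/s
t = (v − v₀)/a = (14.2 − 24.5)/-1.9 = 5.43 s

Phase 2 (constant speed): v₀ = 14.2 m/s, a = 0 m/s².
Constant speed: t = d/v = 115/14.2 = 8.11 s

Phase 3 (accelerating): v₀ = 14.2 m/s, a = 2.8 m/s².
v² = v₀² + 2aΔx = 14.2² + 2·2.8·64 = 560 → v = 23.7 m/s
t = (v − v₀)/a = (23.7 − 14.2)/2.8 = 3.38 s

Phase 4 (constant speed): v₀ = 23.7 m/s, a = 0 m/s².
v = v₀ + at = 23.7 + (0)(8.5) = 23.7 m/s
Δx = v₀t + ½at² = 23.7·8.5 + 0.5·0·8.5² = 201 m
Total time = 5.43 + 8.11 + 3.38 + 8.50 = 25.4 s

25.4 s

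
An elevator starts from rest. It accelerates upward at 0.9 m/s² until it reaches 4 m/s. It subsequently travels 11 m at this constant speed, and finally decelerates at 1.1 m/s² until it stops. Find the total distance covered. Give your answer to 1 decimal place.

Phase 1 (accelerating): v₀ = 0 m/s, a = 0.9 m/s².
v = v₀ + at → t = (4 − 0) / 0.9 = 4.44 s
v² = v₀² + 2aΔx → Δx = (4² − 0²)/(2·0.9) = 8.89 m

Phase 2 (constant speed): v₀ = 4.00 m/s, a = 0 m/s².
Constant speed: t = d/v = 11/4.00 = 2.75 s

Phase 3 (decelerating): v₀ = 4.00 m/s, a = -1.1 m/s².
v = v₀ + at → t = (0 − 4.00) / -1.1 = 3.64 s
v² = v₀² + 2aΔx → Δx = (0² − 4.00²)/(2·-1.1) = 7.27 m
Total distance = 8.89 + 11.0 + 7.27 = 27.2 m

27.2 m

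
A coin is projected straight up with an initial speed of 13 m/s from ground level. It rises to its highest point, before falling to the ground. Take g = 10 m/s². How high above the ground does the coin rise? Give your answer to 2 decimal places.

8.45 m

Phase 1 (rising): v₀ = 13.0 m/s, a = -10 m/s².
v = v₀ + at → t = (0 − 13.0) / -10 = 1.30 s
v² = v₀² + 2aΔx → Δx = (0² − 13.0²)/(2·-10) = 8.45 m
Maximum height = 8.45 m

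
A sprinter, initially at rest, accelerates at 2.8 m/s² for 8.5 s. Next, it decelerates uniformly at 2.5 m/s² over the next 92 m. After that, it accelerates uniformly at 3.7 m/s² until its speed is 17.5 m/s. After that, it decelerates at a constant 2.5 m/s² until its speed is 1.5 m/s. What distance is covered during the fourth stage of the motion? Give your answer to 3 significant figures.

Phase 1 (accelerating): v₀ = 0 m/s, a = 2.8 m/s².
v = v₀ + at = 0 + (2.8)(8.5) = 23.8 m/s
Δx = v₀t + ½at² = 0·8.5 + 0.5·2.8·8.5² = 101 m

Phase 2 (decelerating): v₀ = 23.8 m/s, a = -2.5 m/s².
v² = v₀² + 2aΔx = 23.8² + 2·-2.5·92 = 106 → v = 10.3 m/s
t = (v − v₀)/a = (10.3 − 23.8)/-2.5 = 5.39 s

Phase 3 (accelerating): v₀ = 10.3 m/s, a = 3.7 m/s².
v = v₀ + at → t = (17.5 − 10.3) / 3.7 = 1.94 s
v² = v₀² + 2aΔx → Δx = (17.5² − 10.3²)/(2·3.7) = 27.0 m

Phase 4 (decelerating): v₀ = 17.5 m/s, a = -2.5 m/s².
v = v₀ + at → t = (1.5 − 17.5) / -2.5 = 6.40 s
v² = v₀² + 2aΔx → Δx = (1.5² − 17.5²)/(2·-2.5) = 60.8 m
Distance in phase 4 = 60.8 m

60.8 m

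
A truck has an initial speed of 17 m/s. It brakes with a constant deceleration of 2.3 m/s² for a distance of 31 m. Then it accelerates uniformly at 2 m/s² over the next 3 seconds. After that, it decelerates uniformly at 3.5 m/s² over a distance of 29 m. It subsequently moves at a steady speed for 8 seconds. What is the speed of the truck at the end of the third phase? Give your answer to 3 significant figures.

Phase 1 (decelerating): v₀ = 17.0 m/s, a = -2.3 m/s².
v² = v₀² + 2aΔx = 17.0² + 2·-2.3·31 = 146 → v = 12.1 m/s
t = (v − v₀)/a = (12.1 − 17.0)/-2.3 = 2.13 s

Phase 2 (accelerating): v₀ = 12.1 m/s, a = 2 m/s².
v = v₀ + at = 12.1 + (2)(3) = 18.1 m/s
Δx = v₀t + ½at² = 12.1·3 + 0.5·2·3² = 45.3 m

Phase 3 (decelerating): v₀ = 18.1 m/s, a = -3.5 m/s².
v² = v₀² + 2aΔx = 18.1² + 2·-3.5·29 = 125 → v = 11.2 m/s
t = (v − v₀)/a = (11.2 − 18.1)/-3.5 = 1.98 s
Speed at end of phase 3 = 11.2 m/s

11.2 m/s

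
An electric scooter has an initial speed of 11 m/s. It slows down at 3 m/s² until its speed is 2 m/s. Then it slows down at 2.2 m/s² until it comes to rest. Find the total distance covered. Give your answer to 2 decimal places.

Phase 1 (decelerating): v₀ = 11.0 m/s, a = -3 m/s².
v = v₀ + at → t = (2 − 11.0) / -3 = 3.00 s
v² = v₀² + 2aΔx → Δx = (2² − 11.0²)/(2·-3) = 19.5 m

Phase 2 (decelerating): v₀ = 2.00 m/s, a = -2.2 m/s².
v = v₀ + at → t = (0 − 2.00) / -2.2 = 0.909 s
v² = v₀² + 2aΔx → Δx = (0² − 2.00²)/(2·-2.2) = 0.909 m
Total distance = 19.5 + 0.909 = 20.4 m

20.41 m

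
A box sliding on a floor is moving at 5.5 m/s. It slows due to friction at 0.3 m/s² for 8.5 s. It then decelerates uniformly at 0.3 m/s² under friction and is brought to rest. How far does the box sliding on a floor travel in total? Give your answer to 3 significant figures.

50.4 m

Phase 1 (decelerating): v₀ = 5.50 m/s, a = -0.3 m/s².
v = v₀ + at = 5.50 + (-0.3)(8.5) = 2.95 m/s
Δx = v₀t + ½at² = 5.50·8.5 + 0.5·-0.3·8.5² = 35.9 m

Phase 2 (decelerating): v₀ = 2.95 m/s, a = -0.3 m/s².
v = v₀ + at → t = (0 − 2.95) / -0.3 = 9.83 s
v² = v₀² + 2aΔx → Δx = (0² − 2.95²)/(2·-0.3) = 14.5 m
Total distance = 35.9 + 14.5 = 50.4 m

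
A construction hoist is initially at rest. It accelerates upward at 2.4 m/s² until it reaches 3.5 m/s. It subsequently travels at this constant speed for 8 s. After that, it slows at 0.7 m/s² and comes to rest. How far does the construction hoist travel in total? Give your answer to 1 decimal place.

39.3 m

Phase 1 (accelerating): v₀ = 0 m/s, a = 2.4 m/s².
v = v₀ + at → t = (3.5 − 0) / 2.4 = 1.46 s
v² = v₀² + 2aΔx → Δx = (3.5² − 0²)/(2·2.4) = 2.55 m

Phase 2 (constant speed): v₀ = 3.50 m/s, a = 0 m/s².
v = v₀ + at = 3.50 + (0)(8) = 3.50 m/s
Δx = v₀t + ½at² = 3.50·8 + 0.5·0·8² = 28.0 m

Phase 3 (decelerating): v₀ = 3.50 m/s, a = -0.7 m/s².
v = v₀ + at → t = (0 − 3.50) / -0.7 = 5.00 s
v² = v₀² + 2aΔx → Δx = (0² − 3.50²)/(2·-0.7) = 8.75 m
Total distance = 2.55 + 28.0 + 8.75 = 39.3 m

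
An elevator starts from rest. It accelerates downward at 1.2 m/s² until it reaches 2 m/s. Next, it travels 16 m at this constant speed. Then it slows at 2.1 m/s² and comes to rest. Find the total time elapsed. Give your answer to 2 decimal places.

10.62 s

Phase 1 (accelerating): v₀ = 0 m/s, a = 1.2 m/s².
v = v₀ + at → t = (2 − 0) / 1.2 = 1.67 s
v² = v₀² + 2aΔx → Δx = (2² − 0²)/(2·1.2) = 1.67 m

Phase 2 (constant speed): v₀ = 2.00 m/s, a = 0 m/s².
Constant speed: t = d/v = 16/2.00 = 8.00 s

Phase 3 (decelerating): v₀ = 2.00 m/s, a = -2.1 m/s².
v = v₀ + at → t = (0 − 2.00) / -2.1 = 0.952 s
v² = v₀² + 2aΔx → Δx = (0² − 2.00²)/(2·-2.1) = 0.952 m
Total time = 1.67 + 8.00 + 0.952 = 10.6 s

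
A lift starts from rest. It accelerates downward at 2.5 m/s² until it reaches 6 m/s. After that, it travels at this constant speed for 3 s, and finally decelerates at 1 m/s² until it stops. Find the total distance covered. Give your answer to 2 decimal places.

Phase 1 (accelerating): v₀ = 0 m/s, a = 2.5 m/s².
v = v₀ + at → t = (6 − 0) / 2.5 = 2.40 s
v² = v₀² + 2aΔx → Δx = (6² − 0²)/(2·2.5) = 7.20 m

Phase 2 (constant speed): v₀ = 6.00 m/s, a = 0 m/s².
v = v₀ + at = 6.00 + (0)(3) = 6.00 m/s
Δx = v₀t + ½at² = 6.00·3 + 0.5·0·3² = 18.0 m

Phase 3 (decelerating): v₀ = 6.00 m/s, a = -1 m/s².
v = v₀ + at → t = (0 − 6.00) / -1 = 6.00 s
v² = v₀² + 2aΔx → Δx = (0² − 6.00²)/(2·-1) = 18.0 m
Total distance = 7.20 + 18.0 + 18.0 = 43.2 m

43.20 m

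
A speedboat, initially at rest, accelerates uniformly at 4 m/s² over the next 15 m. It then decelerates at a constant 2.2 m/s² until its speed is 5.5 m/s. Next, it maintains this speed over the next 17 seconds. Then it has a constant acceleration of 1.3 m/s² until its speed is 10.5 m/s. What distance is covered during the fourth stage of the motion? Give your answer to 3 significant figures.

30.8 m

Phase 1 (accelerating): v₀ = 0 m/s, a = 4 m/s².
v² = v₀² + 2aΔx = 0² + 2·4·15 = 120 → v = 11.0 m/s
t = (v − v₀)/a = (11.0 − 0)/4 = 2.74 s

Phase 2 (decelerating): v₀ = 11.0 m/s, a = -2.2 m/s².
v = v₀ + at → t = (5.5 − 11.0) / -2.2 = 2.48 s
v² = v₀² + 2aΔx → Δx = (5.5² − 11.0²)/(2·-2.2) = 20.4 m

Phase 3 (constant speed): v₀ = 5.50 m/s, a = 0 m/s².
v = v₀ + at = 5.50 + (0)(17) = 5.50 m/s
Δx = v₀t + ½at² = 5.50·17 + 0.5·0·17² = 93.5 m

Phase 4 (accelerating): v₀ = 5.50 m/s, a = 1.3 m/s².
v = v₀ + at → t = (10.5 − 5.50) / 1.3 = 3.85 s
v² = v₀² + 2aΔx → Δx = (10.5² − 5.50²)/(2·1.3) = 30.8 m
Distance in phase 4 = 30.8 m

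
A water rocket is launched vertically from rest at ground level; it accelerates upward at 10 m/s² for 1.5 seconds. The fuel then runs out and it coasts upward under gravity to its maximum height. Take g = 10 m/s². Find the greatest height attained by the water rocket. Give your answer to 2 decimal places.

Phase 1 (powered ascent): v₀ = 0 m/s, a = 10 m/s².
v = v₀ + at = 0 + (10)(1.5) = 15.0 m/s
Δx = v₀t + ½at² = 0·1.5 + 0.5·10·1.5² = 11.2 m

Phase 2 (coasting upward): v₀ = 15.0 m/s, a = -10 m/s².
v = v₀ + at → t = (0 − 15.0) / -10 = 1.50 s
v² = v₀² + 2aΔx → Δx = (0² − 15.0²)/(2·-10) = 11.2 m
Maximum height = 11.2 + 11.2 = 22.5 m

22.50 m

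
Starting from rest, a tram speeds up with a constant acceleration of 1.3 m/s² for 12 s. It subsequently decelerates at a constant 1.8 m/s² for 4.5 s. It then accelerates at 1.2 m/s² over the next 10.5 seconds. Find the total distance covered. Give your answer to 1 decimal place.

Phase 1 (accelerating): v₀ = 0 m/s, a = 1.3 m/s².
v = v₀ + at = 0 + (1.3)(12) = 15.6 m/s
Δx = v₀t + ½at² = 0·12 + 0.5·1.3·12² = 93.6 m

Phase 2 (decelerating): v₀ = 15.6 m/s, a = -1.8 m/s².
v = v₀ + at = 15.6 + (-1.8)(4.5) = 7.50 m/s
Δx = v₀t + ½at² = 15.6·4.5 + 0.5·-1.8·4.5² = 52.0 m

Phase 3 (accelerating): v₀ = 7.50 m/s, a = 1.2 m/s².
v = v₀ + at = 7.50 + (1.2)(10.5) = 20.1 m/s
Δx = v₀t + ½at² = 7.50·10.5 + 0.5·1.2·10.5² = 145 m
Total distance = 93.6 + 52.0 + 145 = 290 m

290.5 m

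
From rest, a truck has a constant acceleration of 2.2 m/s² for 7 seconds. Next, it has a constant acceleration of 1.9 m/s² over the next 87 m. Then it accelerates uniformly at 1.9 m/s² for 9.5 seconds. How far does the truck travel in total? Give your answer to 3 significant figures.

Phase 1 (accelerating): v₀ = 0 m/s, a = 2.2 m/s².
v = v₀ + at = 0 + (2.2)(7) = 15.4 m/s
Δx = v₀t + ½at² = 0·7 + 0.5·2.2·7² = 53.9 m

Phase 2 (accelerating): v₀ = 15.4 m/s, a = 1.9 m/s².
v² = v₀² + 2aΔx = 15.4² + 2·1.9·87 = 568 → v = 23.8 m/s
t = (v − v₀)/a = (23.8 − 15.4)/1.9 = 4.44 s

Phase 3 (accelerating): v₀ = 23.8 m/s, a = 1.9 m/s².
v = v₀ + at = 23.8 + (1.9)(9.5) = 41.9 m/s
Δx = v₀t + ½at² = 23.8·9.5 + 0.5·1.9·9.5² = 312 m
Total distance = 53.9 + 87.0 + 312 = 453 m

453 m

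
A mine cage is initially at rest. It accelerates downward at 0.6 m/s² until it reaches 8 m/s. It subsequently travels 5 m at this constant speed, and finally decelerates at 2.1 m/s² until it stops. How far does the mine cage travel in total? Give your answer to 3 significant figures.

Phase 1 (accelerating): v₀ = 0 m/s, a = 0.6 m/s².
v = v₀ + at → t = (8 − 0) / 0.6 = 13.3 s
v² = v₀² + 2aΔx → Δx = (8² − 0²)/(2·0.6) = 53.3 m

Phase 2 (constant speed): v₀ = 8.00 m/s, a = 0 m/s².
Constant speed: t = d/v = 5/8.00 = 0.625 s

Phase 3 (decelerating): v₀ = 8.00 m/s, a = -2.1 m/s².
v = v₀ + at → t = (0 − 8.00) / -2.1 = 3.81 s
v² = v₀² + 2aΔx → Δx = (0² − 8.00²)/(2·-2.1) = 15.2 m
Total distance = 53.3 + 5.00 + 15.2 = 73.6 m

73.6 m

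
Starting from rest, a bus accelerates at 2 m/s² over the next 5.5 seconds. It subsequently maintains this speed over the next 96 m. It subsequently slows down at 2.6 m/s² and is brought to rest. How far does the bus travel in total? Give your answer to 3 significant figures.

150 m

Phase 1 (accelerating): v₀ = 0 m/s, a = 2 m/s².
v = v₀ + at = 0 + (2)(5.5) = 11.0 m/s
Δx = v₀t + ½at² = 0·5.5 + 0.5·2·5.5² = 30.2 m

Phase 2 (constant speed): v₀ = 11.0 m/s, a = 0 m/s².
Constant speed: t = d/v = 96/11.0 = 8.73 s

Phase 3 (decelerating): v₀ = 11.0 m/s, a = -2.6 m/s².
v = v₀ + at → t = (0 − 11.0) / -2.6 = 4.23 s
v² = v₀² + 2aΔx → Δx = (0² − 11.0²)/(2·-2.6) = 23.3 m
Total distance = 30.2 + 96.0 + 23.3 = 150 m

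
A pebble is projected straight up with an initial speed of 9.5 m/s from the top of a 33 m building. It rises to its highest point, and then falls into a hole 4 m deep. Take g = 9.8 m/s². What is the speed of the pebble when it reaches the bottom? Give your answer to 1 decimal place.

28.6 m/s

Phase 1 (rising): v₀ = 9.50 m/s, a = -9.8 m/s².
v = v₀ + at → t = (0 − 9.50) / -9.8 = 0.969 s
v² = v₀² + 2aΔx → Δx = (0² − 9.50²)/(2·-9.8) = 4.60 m

Phase 2 (falling): v₀ = 0 m/s, a = -9.8 m/s².
Falls 41.6 m from rest: t = √(2·41.6/9.8) = 2.91 s; v = g·t = 28.6 m/s.
Final speed = 28.6 m/s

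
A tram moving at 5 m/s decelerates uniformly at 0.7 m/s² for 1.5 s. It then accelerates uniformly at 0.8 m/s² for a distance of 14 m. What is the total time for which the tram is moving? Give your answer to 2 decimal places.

4.27 s

Phase 1 (decelerating): v₀ = 5.00 m/s, a = -0.7 m/s².
v = v₀ + at = 5.00 + (-0.7)(1.5) = 3.95 m/s
Δx = v₀t + ½at² = 5.00·1.5 + 0.5·-0.7·1.5² = 6.71 m

Phase 2 (accelerating): v₀ = 3.95 m/s, a = 0.8 m/s².
v² = v₀² + 2aΔx = 3.95² + 2·0.8·14 = 38.0 → v = 6.16 m/s
t = (v − v₀)/a = (6.16 − 3.95)/0.8 = 2.77 s
Total time = 1.50 + 2.77 = 4.27 s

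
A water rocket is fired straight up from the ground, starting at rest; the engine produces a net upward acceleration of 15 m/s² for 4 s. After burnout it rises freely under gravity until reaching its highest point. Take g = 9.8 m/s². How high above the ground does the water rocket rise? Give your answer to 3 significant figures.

304 m

Phase 1 (powered ascent): v₀ = 0 m/s, a = 15 m/s².
v = v₀ + at = 0 + (15)(4) = 60.0 m/s
Δx = v₀t + ½at² = 0·4 + 0.5·15·4² = 120 m

Phase 2 (coasting upward): v₀ = 60.0 m/s, a = -9.8 m/s².
v = v₀ + at → t = (0 − 60.0) / -9.8 = 6.12 s
v² = v₀² + 2aΔx → Δx = (0² − 60.0²)/(2·-9.8) = 184 m
Maximum height = 120 + 184 = 304 m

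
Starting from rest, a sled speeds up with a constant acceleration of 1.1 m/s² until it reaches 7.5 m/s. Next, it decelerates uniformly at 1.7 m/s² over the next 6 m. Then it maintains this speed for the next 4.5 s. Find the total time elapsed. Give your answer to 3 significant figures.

12.2 s

Phase 1 (accelerating): v₀ = 0 m/s, a = 1.1 m/s².
v = v₀ + at → t = (7.5 − 0) / 1.1 = 6.82 s
v² = v₀² + 2aΔx → Δx = (7.5² − 0²)/(2·1.1) = 25.6 m

Phase 2 (decelerating): v₀ = 7.50 m/s, a = -1.7 m/s².
v² = v₀² + 2aΔx = 7.50² + 2·-1.7·6 = 35.9 → v = 5.99 m/s
t = (v − v₀)/a = (5.99 − 7.50)/-1.7 = 0.890 s

Phase 3 (constant speed): v₀ = 5.99 m/s, a = 0 m/s².
v = v₀ + at = 5.99 + (0)(4.5) = 5.99 m/s
Δx = v₀t + ½at² = 5.99·4.5 + 0.5·0·4.5² = 26.9 m
Total time = 6.82 + 0.890 + 4.50 = 12.2 s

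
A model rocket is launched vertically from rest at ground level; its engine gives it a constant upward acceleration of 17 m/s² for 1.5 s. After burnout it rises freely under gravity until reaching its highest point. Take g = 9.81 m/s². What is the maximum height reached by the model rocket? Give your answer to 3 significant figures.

Phase 1 (powered ascent): v₀ = 0 m/s, a = 17 m/s².
v = v₀ + at = 0 + (17)(1.5) = 25.5 m/s
Δx = v₀t + ½at² = 0·1.5 + 0.5·17·1.5² = 19.1 m

Phase 2 (coasting upward): v₀ = 25.5 m/s, a = -9.81 m/s².
v = v₀ + at → t = (0 − 25.5) / -9.81 = 2.60 s
v² = v₀² + 2aΔx → Δx = (0² − 25.5²)/(2·-9.81) = 33.1 m
Maximum height = 19.1 + 33.1 = 52.3 m

52.3 m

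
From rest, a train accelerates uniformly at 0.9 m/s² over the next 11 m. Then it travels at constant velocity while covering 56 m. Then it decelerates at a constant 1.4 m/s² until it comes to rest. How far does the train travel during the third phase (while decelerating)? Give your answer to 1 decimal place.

7.1 m

Phase 1 (accelerating): v₀ = 0 m/s, a = 0.9 m/s².
v² = v₀² + 2aΔx = 0² + 2·0.9·11 = 19.8 → v = 4.45 m/s
t = (v − v₀)/a = (4.45 − 0)/0.9 = 4.94 s

Phase 2 (constant speed): v₀ = 4.45 m/s, a = 0 m/s².
Constant speed: t = d/v = 56/4.45 = 12.6 s

Phase 3 (decelerating): v₀ = 4.45 m/s, a = -1.4 m/s².
v = v₀ + at → t = (0 − 4.45) / -1.4 = 3.18 s
v² = v₀² + 2aΔx → Δx = (0² − 4.45²)/(2·-1.4) = 7.07 m
Distance in phase 3 = 7.07 m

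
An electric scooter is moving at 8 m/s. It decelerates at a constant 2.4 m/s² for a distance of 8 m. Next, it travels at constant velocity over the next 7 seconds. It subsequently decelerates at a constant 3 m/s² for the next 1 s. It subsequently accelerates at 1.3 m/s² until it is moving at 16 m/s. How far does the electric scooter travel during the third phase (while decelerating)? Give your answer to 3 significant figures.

Phase 1 (decelerating): v₀ = 8.00 m/s, a = -2.4 m/s².
v² = v₀² + 2aΔx = 8.00² + 2·-2.4·8 = 25.6 → v = 5.06 m/s
t = (v − v₀)/a = (5.06 − 8.00)/-2.4 = 1.23 s

Phase 2 (constant speed): v₀ = 5.06 m/s, a = 0 m/s².
v = v₀ + at = 5.06 + (0)(7) = 5.06 m/s
Δx = v₀t + ½at² = 5.06·7 + 0.5·0·7² = 35.4 m

Phase 3 (decelerating): v₀ = 5.06 m/s, a = -3 m/s².
v = v₀ + at = 5.06 + (-3)(1) = 2.06 m/s
Δx = v₀t + ½at² = 5.06·1 + 0.5·-3·1² = 3.56 m
Distance in phase 3 = 3.56 m

3.56 m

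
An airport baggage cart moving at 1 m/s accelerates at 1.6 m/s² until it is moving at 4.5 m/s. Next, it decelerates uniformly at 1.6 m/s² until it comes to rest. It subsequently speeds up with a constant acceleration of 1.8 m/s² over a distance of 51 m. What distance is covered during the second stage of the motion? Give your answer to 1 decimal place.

6.3 m

Phase 1 (accelerating): v₀ = 1.00 m/s, a = 1.6 m/s².
v = v₀ + at → t = (4.5 − 1.00) / 1.6 = 2.19 s
v² = v₀² + 2aΔx → Δx = (4.5² − 1.00²)/(2·1.6) = 6.02 m

Phase 2 (decelerating): v₀ = 4.50 m/s, a = -1.6 m/s².
v = v₀ + at → t = (0 − 4.50) / -1.6 = 2.81 s
v² = v₀² + 2aΔx → Δx = (0² − 4.50²)/(2·-1.6) = 6.33 m
Distance in phase 2 = 6.33 m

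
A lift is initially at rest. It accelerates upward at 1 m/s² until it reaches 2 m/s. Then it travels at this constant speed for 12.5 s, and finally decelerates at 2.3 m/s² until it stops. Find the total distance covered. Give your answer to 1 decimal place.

Phase 1 (accelerating): v₀ = 0 m/s, a = 1 m/s².
v = v₀ + at → t = (2 − 0) / 1 = 2.00 s
v² = v₀² + 2aΔx → Δx = (2² − 0²)/(2·1) = 2.00 m

Phase 2 (constant speed): v₀ = 2.00 m/s, a = 0 m/s².
v = v₀ + at = 2.00 + (0)(12.5) = 2.00 m/s
Δx = v₀t + ½at² = 2.00·12.5 + 0.5·0·12.5² = 25.0 m

Phase 3 (decelerating): v₀ = 2.00 m/s, a = -2.3 m/s².
v = v₀ + at → t = (0 − 2.00) / -2.3 = 0.870 s
v² = v₀² + 2aΔx → Δx = (0² − 2.00²)/(2·-2.3) = 0.870 m
Total distance = 2.00 + 25.0 + 0.870 = 27.9 m

27.9 m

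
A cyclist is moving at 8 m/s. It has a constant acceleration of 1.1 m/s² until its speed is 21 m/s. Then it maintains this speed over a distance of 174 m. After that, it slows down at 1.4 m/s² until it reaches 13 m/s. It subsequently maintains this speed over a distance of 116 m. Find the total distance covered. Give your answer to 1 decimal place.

Phase 1 (accelerating): v₀ = 8.00 m/s, a = 1.1 m/s².
v = v₀ + at → t = (21 − 8.00) / 1.1 = 11.8 s
v² = v₀² + 2aΔx → Δx = (21² − 8.00²)/(2·1.1) = 171 m

Phase 2 (constant speed): v₀ = 21.0 m/s, a = 0 m/s².
Constant speed: t = d/v = 174/21.0 = 8.29 s

Phase 3 (decelerating): v₀ = 21.0 m/s, a = -1.4 m/s².
v = v₀ + at → t = (13 − 21.0) / -1.4 = 5.71 s
v² = v₀² + 2aΔx → Δx = (13² − 21.0²)/(2·-1.4) = 97.1 m

Phase 4 (constant speed): v₀ = 13.0 m/s, a = 0 m/s².
Constant speed: t = d/v = 116/13.0 = 8.92 s
Total distance = 171 + 174 + 97.1 + 116 = 559 m

558.5 m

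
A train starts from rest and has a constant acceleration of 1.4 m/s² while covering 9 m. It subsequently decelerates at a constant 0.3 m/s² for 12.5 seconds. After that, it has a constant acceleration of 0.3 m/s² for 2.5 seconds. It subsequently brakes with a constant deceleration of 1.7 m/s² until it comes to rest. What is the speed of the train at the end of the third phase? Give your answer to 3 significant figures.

Phase 1 (accelerating): v₀ = 0 m/s, a = 1.4 m/s².
v² = v₀² + 2aΔx = 0² + 2·1.4·9 = 25.2 → v = 5.02 m/s
t = (v − v₀)/a = (5.02 − 0)/1.4 = 3.59 s

Phase 2 (decelerating): v₀ = 5.02 m/s, a = -0.3 m/s².
v = v₀ + at = 5.02 + (-0.3)(12.5) = 1.27 m/s
Δx = v₀t + ½at² = 5.02·12.5 + 0.5·-0.3·12.5² = 39.3 m

Phase 3 (accelerating): v₀ = 1.27 m/s, a = 0.3 m/s².
v = v₀ + at = 1.27 + (0.3)(2.5) = 2.02 m/s
Δx = v₀t + ½at² = 1.27·2.5 + 0.5·0.3·2.5² = 4.11 m
Speed at end of phase 3 = 2.02 m/s

2.02 m/s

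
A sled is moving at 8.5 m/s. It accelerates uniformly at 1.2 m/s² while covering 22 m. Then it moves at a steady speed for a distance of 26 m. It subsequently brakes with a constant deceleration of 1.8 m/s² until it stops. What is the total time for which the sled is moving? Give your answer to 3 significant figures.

10.8 s

Phase 1 (accelerating): v₀ = 8.50 m/s, a = 1.2 m/s².
v² = v₀² + 2aΔx = 8.50² + 2·1.2·22 = 125 → v = 11.2 m/s
t = (v − v₀)/a = (11.2 − 8.50)/1.2 = 2.24 s

Phase 2 (constant speed): v₀ = 11.2 m/s, a = 0 m/s².
Constant speed: t = d/v = 26/11.2 = 2.33 s

Phase 3 (decelerating): v₀ = 11.2 m/s, a = -1.8 m/s².
v = v₀ + at → t = (0 − 11.2) / -1.8 = 6.21 s
v² = v₀² + 2aΔx → Δx = (0² − 11.2²)/(2·-1.8) = 34.7 m
Total time = 2.24 + 2.33 + 6.21 = 10.8 s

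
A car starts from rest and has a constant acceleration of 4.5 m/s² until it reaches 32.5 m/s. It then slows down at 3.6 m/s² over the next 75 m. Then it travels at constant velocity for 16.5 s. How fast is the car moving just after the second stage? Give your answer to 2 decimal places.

Phase 1 (accelerating): v₀ = 0 m/s, a = 4.5 m/s².
v = v₀ + at → t = (32.5 − 0) / 4.5 = 7.22 s
v² = v₀² + 2aΔx → Δx = (32.5² − 0²)/(2·4.5) = 117 m

Phase 2 (decelerating): v₀ = 32.5 m/s, a = -3.6 m/s².
v² = v₀² + 2aΔx = 32.5² + 2·-3.6·75 = 516 → v = 22.7 m/s
t = (v − v₀)/a = (22.7 − 32.5)/-3.6 = 2.72 s
Speed at end of phase 2 = 22.7 m/s

22.72 m/s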